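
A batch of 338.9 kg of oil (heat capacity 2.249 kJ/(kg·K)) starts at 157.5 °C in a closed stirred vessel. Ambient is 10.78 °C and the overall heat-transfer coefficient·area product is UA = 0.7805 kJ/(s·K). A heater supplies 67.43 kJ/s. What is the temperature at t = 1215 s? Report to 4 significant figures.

First-law balance (no shaft work): M c_p dT/dt = −UA(T − T_amb) + Q̇.
dT/dt = (T_ss − T)/τ with T_ss = T_amb + Q̇/UA = 10.78 + 67.43/0.7805 = 97.1733 °C, τ = M c_p/UA = 338.9·2.249/0.7805 = 976.536 s.
Integrating: T(t) = T_ss + (T₀ − T_ss) e^(−t/τ).
T(1215) = 97.1733 + (60.3267)·0.288173 = 114.558 °C.

114.6 °C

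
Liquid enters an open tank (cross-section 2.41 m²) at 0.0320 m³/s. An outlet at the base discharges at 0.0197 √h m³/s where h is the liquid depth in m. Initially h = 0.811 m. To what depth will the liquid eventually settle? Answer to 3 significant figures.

A dh/dt = Q_in − 0.0197 √h. Steady state requires inflow = outflow:
Q_in = 0.0197 √h_ss ⇒ √h_ss = 0.0320/0.0197 = 1.6244.
h_ss = 1.6244² = 2.6386 m. (Since h₀ = 0.811 m < h_ss, the level will rise toward this value.)

2.64 m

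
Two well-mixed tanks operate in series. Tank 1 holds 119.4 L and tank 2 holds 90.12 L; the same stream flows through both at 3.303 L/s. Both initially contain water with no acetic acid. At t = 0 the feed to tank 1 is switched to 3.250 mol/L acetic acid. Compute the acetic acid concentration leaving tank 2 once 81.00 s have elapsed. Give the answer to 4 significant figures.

Time constants: τᵢ = Vᵢ/Q for each well-mixed tank.
τ₁ = 119.4/3.303 = 36.1490 s; τ₂ = 90.12/3.303 = 27.2843 s.
Tank 1: C₁ = C_in(1 − e^(−t/τ₁)). Tank 2 (τ₁ ≠ τ₂): C₂ = C_in[1 − (τ₁ e^(−t/τ₁) − τ₂ e^(−t/τ₂))/(τ₁ − τ₂)].
At t = 81.00: e^(−t/τ₁) = 0.106381, e^(−t/τ₂) = 0.0513679.
C₂ = 3.250·[1 − (36.1490·0.106381 − 27.2843·0.0513679)/(8.86467)] = 3.250·0.724296 = 2.35396 mol/L.

2.354 mol/L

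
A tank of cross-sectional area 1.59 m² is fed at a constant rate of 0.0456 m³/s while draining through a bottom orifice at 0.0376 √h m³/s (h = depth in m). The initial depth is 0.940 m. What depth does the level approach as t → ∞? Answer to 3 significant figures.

1.47 m

Level balance: A dh/dt = 0.0456 − 0.0376 √h. Setting dh/dt = 0:
Q_in = 0.0376 √h_ss ⇒ √h_ss = 0.0456/0.0376 = 1.2128.
h_ss = 1.2128² = 1.4708 m. (Since h₀ = 0.940 m < h_ss, the level will rise toward this value.)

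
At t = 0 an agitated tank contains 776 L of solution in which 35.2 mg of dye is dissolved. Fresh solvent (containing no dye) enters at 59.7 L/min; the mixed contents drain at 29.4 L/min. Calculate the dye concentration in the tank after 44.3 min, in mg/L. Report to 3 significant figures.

Let m(t) be the amount of dye. Volume: V(t) = V₀ + (Q_in − Q_out) t = 776 + 30.300 t; V(44.3) = 2118.3 L.
Solute balance: dm/dt = 0 − Q_out C = −Q_out m/V(t).
Separate: dm/m = −Q_out dt/V(t) ⇒ ln(m/m₀) = −(Q_out/(Q_in−Q_out)) ln(V/V₀).
m = m₀ (V₀/V)^(Q_out/(Q_in−Q_out)) = 35.2 × (776/2118.3)^(0.97030) = 13.285 mg.
C = m/V = 13.285/2118.3 = 0.0062717 mg/L.

0.00627 mg/L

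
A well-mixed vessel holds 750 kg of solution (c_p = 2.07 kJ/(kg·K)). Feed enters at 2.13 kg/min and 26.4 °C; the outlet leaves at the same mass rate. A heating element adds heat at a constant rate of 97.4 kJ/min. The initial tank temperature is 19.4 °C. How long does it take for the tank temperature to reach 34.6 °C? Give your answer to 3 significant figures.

M c_p dT/dt = ṁ c_p (T_in − T) + Q̇.
τ = M/ṁ = 352.11 min; T_ss = T_in + Q̇/(ṁ c_p) = 48.491 °C.
T(t) = T_ss + (T₀ − T_ss) e^(−t/τ). Set T = 34.6:
e^(−t/τ) = (34.6 − 48.491)/(19.4 − 48.491) = 0.47750
t = −352.11 · ln(0.47750) = 260.28 min.

260 min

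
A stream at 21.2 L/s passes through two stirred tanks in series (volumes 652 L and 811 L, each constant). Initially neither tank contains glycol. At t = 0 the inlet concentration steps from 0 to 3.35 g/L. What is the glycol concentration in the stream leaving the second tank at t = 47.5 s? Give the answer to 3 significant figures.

Time constants: τᵢ = Vᵢ/Q for each well-mixed tank.
τ₁ = 652/21.2 = 30.755 s; τ₂ = 811/21.2 = 38.255 s.
Tank 1: C₁ = C_in(1 − e^(−t/τ₁)). Tank 2 (τ₁ ≠ τ₂): C₂ = C_in[1 − (τ₁ e^(−t/τ₁) − τ₂ e^(−t/τ₂))/(τ₁ − τ₂)].
At t = 47.5: e^(−t/τ₁) = 0.21342, e^(−t/τ₂) = 0.28890.
C₂ = 3.35·[1 − (30.755·0.21342 − 38.255·0.28890)/(-7.5000)] = 3.35·0.40160 = 1.3454 g/L.

1.35 g/L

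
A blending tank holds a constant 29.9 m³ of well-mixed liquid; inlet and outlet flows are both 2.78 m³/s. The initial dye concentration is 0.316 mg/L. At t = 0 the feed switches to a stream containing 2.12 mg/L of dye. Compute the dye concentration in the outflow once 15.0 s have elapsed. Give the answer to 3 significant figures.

1.67 mg/L

Transient balance on the dissolved component: V dC/dt = Q(C_in − C).
Rewrite as dC/dt + C/τ = C_in/τ, τ = V/Q = 10.755 s.
Solution: C(t) = C_in + (C₀ − C_in) e^(−t/τ).
C(15.0) = 2.12 + (0.316 − 2.12)·e^(−15.0/10.755) = 2.12 + (-1.8040)·0.24792 = 1.6728 mg/L.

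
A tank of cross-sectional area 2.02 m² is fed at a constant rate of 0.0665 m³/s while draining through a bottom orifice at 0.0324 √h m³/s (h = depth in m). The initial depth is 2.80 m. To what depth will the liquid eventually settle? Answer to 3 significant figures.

4.21 m

A dh/dt = Q_in − 0.0324 √h. Steady state requires inflow = outflow:
Q_in = 0.0324 √h_ss ⇒ √h_ss = 0.0665/0.0324 = 2.0525.
h_ss = 2.0525² = 4.2126 m. (Since h₀ = 2.80 m < h_ss, the level will rise toward this value.)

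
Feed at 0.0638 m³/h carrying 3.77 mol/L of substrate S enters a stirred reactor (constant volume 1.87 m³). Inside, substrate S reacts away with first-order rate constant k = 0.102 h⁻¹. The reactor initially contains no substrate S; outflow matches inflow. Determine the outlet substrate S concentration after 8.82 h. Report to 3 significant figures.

0.660 mol/L

V dC/dt = Q(C_in − C) − k V C.
This is linear with rate a = Q/V + k = 0.13612 h⁻¹.
C_ss = Q C_in/(Q + kV) = 0.94494 mol/L; C(t) = C_ss + (C₀ − C_ss) e^(−a t).
C(8.82) = 0.94494 + (-0.94494)·e^(−0.13612·8.82) = 0.94494 + (-0.94494)·0.30103 = 0.66049 mol/L.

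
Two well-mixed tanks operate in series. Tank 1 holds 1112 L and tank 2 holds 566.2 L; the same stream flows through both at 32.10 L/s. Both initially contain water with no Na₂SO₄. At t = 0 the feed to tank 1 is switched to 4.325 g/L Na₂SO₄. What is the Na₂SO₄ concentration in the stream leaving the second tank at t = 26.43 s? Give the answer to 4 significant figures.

Species balance on tank i: dCᵢ/dt = (Cᵢ₋₁ − Cᵢ)/τᵢ with τᵢ = Vᵢ/Q.
τ₁ = 1112/32.10 = 34.6417 s; τ₂ = 566.2/32.10 = 17.6386 s.
Tank 1: C₁ = C_in(1 − e^(−t/τ₁)). Tank 2 (τ₁ ≠ τ₂): C₂ = C_in[1 − (τ₁ e^(−t/τ₁) − τ₂ e^(−t/τ₂))/(τ₁ − τ₂)].
At t = 26.43: e^(−t/τ₁) = 0.466288, e^(−t/τ₂) = 0.223484.
C₂ = 4.325·[1 − (34.6417·0.466288 − 17.6386·0.223484)/(17.0031)] = 4.325·0.281833 = 1.21893 g/L.

1.219 g/L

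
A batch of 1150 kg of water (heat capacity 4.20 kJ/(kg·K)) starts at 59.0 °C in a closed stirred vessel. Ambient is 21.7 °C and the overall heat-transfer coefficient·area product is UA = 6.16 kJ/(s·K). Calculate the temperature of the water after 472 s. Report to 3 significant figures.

42.1 °C

M c_p dT/dt = −UA(T − T_amb).
dT/dt = (T_ss − T)/τ with T_ss = T_amb = 21.700 °C, τ = M c_p/UA = 1150·4.20/6.16 = 784.09 s.
Integrating: T(t) = T_ss + (T₀ − T_ss) e^(−t/τ).
T(472) = 21.700 + (37.300)·0.54773 = 42.130 °C.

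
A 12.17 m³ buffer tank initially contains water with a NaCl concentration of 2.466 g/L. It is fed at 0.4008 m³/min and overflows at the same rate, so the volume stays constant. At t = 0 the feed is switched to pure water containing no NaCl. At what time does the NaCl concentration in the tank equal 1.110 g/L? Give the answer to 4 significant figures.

24.24 min

Mass balance on the solute (V constant): V dC/dt = Q(C_in − C), so τ = V/Q = 30.3643 min.
C(t) = C_in + (C₀ − C_in) e^(−t/τ). Set C = 1.110 and solve for t:
e^(−t/τ) = (C − C_in)/(C₀ − C_in) = (1.110 − 0)/(2.466 − 0) = 0.450122
t = −τ ln(…) = 30.3643 × 0.798237 = 24.2379 min.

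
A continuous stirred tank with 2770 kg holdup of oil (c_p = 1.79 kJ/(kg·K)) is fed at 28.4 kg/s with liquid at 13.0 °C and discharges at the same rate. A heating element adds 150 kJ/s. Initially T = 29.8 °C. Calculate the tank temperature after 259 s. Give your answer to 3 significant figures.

Unsteady energy balance on the tank contents: M c_p dT/dt = ṁ c_p (T_in − T) + 150.
Rearrange: dT/dt = (T_ss − T)/τ with τ = M/ṁ = 97.535 s and T_ss = T_in + Q̇/(ṁ c_p) = 15.951 °C.
Integrating: T(t) = T_ss + (T₀ − T_ss) e^(−t/τ).
T(259) = 15.951 + (13.849)·e^(−259/97.535) = 15.951 + (13.849)·0.070267 = 16.924 °C.

16.9 °C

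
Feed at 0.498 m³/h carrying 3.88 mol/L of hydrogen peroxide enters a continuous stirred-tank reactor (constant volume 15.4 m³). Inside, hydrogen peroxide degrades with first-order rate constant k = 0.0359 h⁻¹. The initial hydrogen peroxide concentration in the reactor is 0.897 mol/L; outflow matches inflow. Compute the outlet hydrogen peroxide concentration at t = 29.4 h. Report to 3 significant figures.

1.71 mol/L

Accumulation = in − out − consumed: V dC/dt = Q C_in − Q C − k V C.
dC/dt = (Q/V) C_in − (Q/V + k) C; effective rate a = Q/V + k = 0.032338 + 0.0359 = 0.068238 h⁻¹.
C_ss = Q C_in/(Q + kV) = 1.8387 mol/L; C(t) = C_ss + (C₀ − C_ss) e^(−a t).
C(29.4) = 1.8387 + (-0.94172)·e^(−0.068238·29.4) = 1.8387 + (-0.94172)·0.13450 = 1.7121 mol/L.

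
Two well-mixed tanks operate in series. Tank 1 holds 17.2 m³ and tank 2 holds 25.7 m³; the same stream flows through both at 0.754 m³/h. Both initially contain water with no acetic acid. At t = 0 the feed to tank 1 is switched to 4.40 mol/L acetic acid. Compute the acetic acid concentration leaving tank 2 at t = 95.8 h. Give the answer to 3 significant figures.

Time constants: τᵢ = Vᵢ/Q for each well-mixed tank.
τ₁ = 17.2/0.754 = 22.812 h; τ₂ = 25.7/0.754 = 34.085 h.
Tank 1: C₁ = C_in(1 − e^(−t/τ₁)). Tank 2 (τ₁ ≠ τ₂): C₂ = C_in[1 − (τ₁ e^(−t/τ₁) − τ₂ e^(−t/τ₂))/(τ₁ − τ₂)].
At t = 95.8: e^(−t/τ₁) = 0.015002, e^(−t/τ₂) = 0.060167.
C₂ = 4.40·[1 − (22.812·0.015002 − 34.085·0.060167)/(-11.273)] = 4.40·0.84844 = 3.7331 mol/L.

3.73 mol/L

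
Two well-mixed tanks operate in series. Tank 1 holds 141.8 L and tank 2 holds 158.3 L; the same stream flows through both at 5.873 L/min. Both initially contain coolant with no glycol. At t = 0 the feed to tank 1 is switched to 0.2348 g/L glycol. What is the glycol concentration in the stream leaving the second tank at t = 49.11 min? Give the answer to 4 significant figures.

Each tank obeys Vᵢ dCᵢ/dt = Q(Cᵢ₋₁ − Cᵢ), so τᵢ = Vᵢ/Q.
τ₁ = 141.8/5.873 = 24.1444 min; τ₂ = 158.3/5.873 = 26.9539 min.
Solving the cascade with C₁(0)=C₂(0)=0 gives C₂(t) = C_in[1 − (τ₁ e^(−t/τ₁) − τ₂ e^(−t/τ₂))/(τ₁ − τ₂)].
At t = 49.11: e^(−t/τ₁) = 0.130810, e^(−t/τ₂) = 0.161702.
C₂ = 0.2348·[1 − (24.1444·0.130810 − 26.9539·0.161702)/(-2.80947)] = 0.2348·0.572814 = 0.134497 g/L.

0.1345 g/L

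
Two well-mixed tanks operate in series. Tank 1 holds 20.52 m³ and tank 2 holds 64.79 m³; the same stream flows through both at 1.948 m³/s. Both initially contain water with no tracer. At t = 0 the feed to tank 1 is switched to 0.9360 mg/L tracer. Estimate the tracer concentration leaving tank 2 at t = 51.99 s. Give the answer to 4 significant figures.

0.6522 mg/L

Species balance on tank i: dCᵢ/dt = (Cᵢ₋₁ − Cᵢ)/τᵢ with τᵢ = Vᵢ/Q.
τ₁ = 20.52/1.948 = 10.5339 s; τ₂ = 64.79/1.948 = 33.2598 s.
Solving the cascade with C₁(0)=C₂(0)=0 gives C₂(t) = C_in[1 − (τ₁ e^(−t/τ₁) − τ₂ e^(−t/τ₂))/(τ₁ − τ₂)].
At t = 51.99: e^(−t/τ₁) = 0.00718685, e^(−t/τ₂) = 0.209475.
C₂ = 0.9360·[1 − (10.5339·0.00718685 − 33.2598·0.209475)/(-22.7259)] = 0.9360·0.696760 = 0.652168 mg/L.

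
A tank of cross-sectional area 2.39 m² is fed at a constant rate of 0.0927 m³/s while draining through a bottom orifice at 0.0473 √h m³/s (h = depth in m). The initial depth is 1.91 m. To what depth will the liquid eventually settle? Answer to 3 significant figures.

3.84 m

Unsteady balance on liquid volume: A dh/dt = Q_in − 0.0473 √h. At steady state dh/dt = 0:
Q_in = 0.0473 √h_ss ⇒ √h_ss = 0.0927/0.0473 = 1.9598.
h_ss = 1.9598² = 3.8409 m. (Since h₀ = 1.91 m < h_ss, the level will rise toward this value.)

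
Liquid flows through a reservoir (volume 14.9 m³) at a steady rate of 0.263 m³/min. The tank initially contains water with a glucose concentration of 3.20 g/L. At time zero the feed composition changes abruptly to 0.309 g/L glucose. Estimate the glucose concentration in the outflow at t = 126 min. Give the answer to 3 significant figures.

0.622 g/L

Accumulation = in − out for the solute gives V dC/dt = Q(C_in − C).
Time constant τ = V/Q = 14.9/0.263 = 56.654 min.
Integrating: C(t) = C_in + (C₀ − C_in) e^(−t/τ).
C(126) = 0.309 + (3.20 − 0.309)·e^(−126/56.654) = 0.309 + (2.8910)·0.10817 = 0.62173 g/L.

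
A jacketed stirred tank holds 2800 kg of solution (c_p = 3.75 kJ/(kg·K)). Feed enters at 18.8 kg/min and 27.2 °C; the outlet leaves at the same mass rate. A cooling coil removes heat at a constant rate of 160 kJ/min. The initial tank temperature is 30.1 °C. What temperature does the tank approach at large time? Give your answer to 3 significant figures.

24.9 °C

M c_p dT/dt = ṁ c_p (T_in − T) − Q̇.
At steady state dT/dt = 0 ⇒ T_ss = T_in − Q̇/(ṁ c_p) = 27.2 − 160/(18.8·3.75) = 24.930 °C.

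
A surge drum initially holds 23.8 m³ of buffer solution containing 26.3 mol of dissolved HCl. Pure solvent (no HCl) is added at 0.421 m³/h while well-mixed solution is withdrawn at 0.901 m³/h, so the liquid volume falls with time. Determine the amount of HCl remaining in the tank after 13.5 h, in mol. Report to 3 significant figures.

Let m(t) be the amount of HCl. Volume: V(t) = V₀ + (Q_in − Q_out) t = 23.8 − 0.48000 t; V(13.5) = 17.320 m³.
Solute balance: dm/dt = 0 − Q_out C = −Q_out m/V(t).
Separate: dm/m = −Q_out dt/V(t) ⇒ ln(m/m₀) = −(Q_out/(Q_in−Q_out)) ln(V/V₀).
m = m₀ (V₀/V)^(Q_out/(Q_in−Q_out)) = 26.3 × (23.8/17.320)^(-1.8771) = 14.483 mol.

14.5 mol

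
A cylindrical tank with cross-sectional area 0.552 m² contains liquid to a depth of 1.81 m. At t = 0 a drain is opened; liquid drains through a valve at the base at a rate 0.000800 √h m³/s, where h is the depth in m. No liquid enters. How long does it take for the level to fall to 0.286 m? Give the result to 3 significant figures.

With no inflow, A dh/dt = −0.000800 √h.
Separate and integrate: 2(√h − √h₀) = −(0.000800/A) t.
t = 2A(√h₀ − √h)/0.000800 = 2·0.552·(√1.81 − √0.286)/0.000800
  = 1.1040 × (1.3454 − 0.53479) / 0.000800 = 1118.6 s.

1120 s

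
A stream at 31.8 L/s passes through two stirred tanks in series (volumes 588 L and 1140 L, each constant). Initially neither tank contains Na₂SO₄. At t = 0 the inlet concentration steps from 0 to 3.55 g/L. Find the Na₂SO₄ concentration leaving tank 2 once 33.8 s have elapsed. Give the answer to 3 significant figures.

1.30 g/L

Each tank obeys Vᵢ dCᵢ/dt = Q(Cᵢ₋₁ − Cᵢ), so τᵢ = Vᵢ/Q.
τ₁ = 588/31.8 = 18.491 s; τ₂ = 1140/31.8 = 35.849 s.
Solving the cascade with C₁(0)=C₂(0)=0 gives C₂(t) = C_in[1 − (τ₁ e^(−t/τ₁) − τ₂ e^(−t/τ₂))/(τ₁ − τ₂)].
At t = 33.8: e^(−t/τ₁) = 0.16074, e^(−t/τ₂) = 0.38952.
C₂ = 3.55·[1 − (18.491·0.16074 − 35.849·0.38952)/(-17.358)] = 3.55·0.36678 = 1.3021 g/L.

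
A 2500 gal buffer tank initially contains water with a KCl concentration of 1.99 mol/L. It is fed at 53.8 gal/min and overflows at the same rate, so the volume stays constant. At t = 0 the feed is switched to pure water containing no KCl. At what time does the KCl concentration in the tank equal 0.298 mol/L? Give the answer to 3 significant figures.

Accumulation = in − out for the solute gives V dC/dt = Q(C_in − C), so τ = V/Q = 46.468 min.
C(t) = C_in + (C₀ − C_in) e^(−t/τ). Set C = 0.298 and solve for t:
e^(−t/τ) = (C − C_in)/(C₀ − C_in) = (0.298 − 0)/(1.99 − 0) = 0.14975
t = −τ ln(…) = 46.468 × 1.8988 = 88.234 min.

88.2 min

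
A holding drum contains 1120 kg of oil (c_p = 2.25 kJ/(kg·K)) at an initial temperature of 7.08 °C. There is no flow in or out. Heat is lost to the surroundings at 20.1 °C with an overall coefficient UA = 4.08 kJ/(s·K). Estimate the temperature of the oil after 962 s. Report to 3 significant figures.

M c_p dT/dt = −UA(T − T_amb).
dT/dt = (T_ss − T)/τ with T_ss = T_amb = 20.100 °C, τ = M c_p/UA = 1120·2.25/4.08 = 617.65 s.
Solution: T(t) = T_ss + (T₀ − T_ss) e^(−t/τ).
T(962) = 20.100 + (-13.020)·0.21066 = 17.357 °C.

17.4 °C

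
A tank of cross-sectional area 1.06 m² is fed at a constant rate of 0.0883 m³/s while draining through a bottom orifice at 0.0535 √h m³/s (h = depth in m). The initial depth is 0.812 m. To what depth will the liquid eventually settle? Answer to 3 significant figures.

Level balance: A dh/dt = 0.0883 − 0.0535 √h. Setting dh/dt = 0:
Q_in = 0.0535 √h_ss ⇒ √h_ss = 0.0883/0.0535 = 1.6505.
h_ss = 1.6505² = 2.7240 m. (Since h₀ = 0.812 m < h_ss, the level will rise toward this value.)

2.72 m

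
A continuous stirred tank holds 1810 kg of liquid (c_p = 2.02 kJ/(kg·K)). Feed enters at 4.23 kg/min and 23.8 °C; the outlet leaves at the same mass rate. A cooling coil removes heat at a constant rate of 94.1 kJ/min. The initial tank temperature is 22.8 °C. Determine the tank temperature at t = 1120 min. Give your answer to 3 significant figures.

M c_p dT/dt = ṁ c_p (T_in − T) − Q̇.
τ = M/ṁ = 427.90 min; T_ss = T_in − Q̇/(ṁ c_p) = 23.8 − 94.1/(4.23·2.02) = 12.787 °C.
T approaches T_ss exponentially: T(t) = T_ss + (T₀ − T_ss) e^(−t/τ).
T(1120) = 12.787 + (10.013)·e^(−1120/427.90) = 12.787 + (10.013)·0.072988 = 13.518 °C.

13.5 °C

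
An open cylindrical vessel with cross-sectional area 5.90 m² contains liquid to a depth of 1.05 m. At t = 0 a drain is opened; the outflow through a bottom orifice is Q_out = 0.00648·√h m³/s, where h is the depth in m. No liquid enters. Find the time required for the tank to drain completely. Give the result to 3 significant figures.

With no inflow, A dh/dt = −0.00648 √h.
Separate and integrate: 2(√h − √h₀) = −(0.00648/A) t.
Set h = 0: 2√h₀ = (0.00648/A) t_empty ⇒ t_empty = 2A√h₀/0.00648.
t_empty = 2·5.90·√1.05/0.00648 = 11.800·1.0247/0.00648 = 1866.0 s.

1870 s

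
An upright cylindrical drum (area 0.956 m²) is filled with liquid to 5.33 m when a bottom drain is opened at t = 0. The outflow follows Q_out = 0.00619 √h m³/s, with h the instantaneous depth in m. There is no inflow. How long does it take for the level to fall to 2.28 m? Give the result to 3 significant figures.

Mass balance (ρ constant): A dh/dt = −0.00619 √h.
∫ h^(−1/2) dh = −(0.00619/A) ∫ dt, giving 2√h = 2√h₀ − (0.00619/A) t.
t = 2A(√h₀ − √h)/0.00619 = 2·0.956·(√5.33 − √2.28)/0.00619
  = 1.9120 × (2.3087 − 1.5100) / 0.00619 = 246.71 s.

247 s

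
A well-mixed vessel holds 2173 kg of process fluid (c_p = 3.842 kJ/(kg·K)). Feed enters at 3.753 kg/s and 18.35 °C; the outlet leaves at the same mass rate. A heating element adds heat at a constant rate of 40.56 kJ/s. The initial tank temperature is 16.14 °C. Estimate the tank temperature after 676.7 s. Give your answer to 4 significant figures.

19.60 °C

M c_p dT/dt = ṁ c_p (T_in − T) + Q̇.
τ = M/ṁ = 579.003 s; T_ss = T_in + Q̇/(ṁ c_p) = 18.35 + 40.56/(3.753·3.842) = 21.1630 °C.
Integrating: T(t) = T_ss + (T₀ − T_ss) e^(−t/τ).
T(676.7) = 21.1630 + (-5.02295)·e^(−676.7/579.003) = 21.1630 + (-5.02295)·0.310761 = 19.6020 °C.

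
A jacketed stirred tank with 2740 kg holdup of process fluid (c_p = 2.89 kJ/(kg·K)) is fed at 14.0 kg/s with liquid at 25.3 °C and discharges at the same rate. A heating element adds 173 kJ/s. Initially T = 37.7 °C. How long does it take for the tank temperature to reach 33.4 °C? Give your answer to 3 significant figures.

147 s

Unsteady energy balance on the tank contents: M c_p dT/dt = ṁ c_p (T_in − T) + 173.
τ = M/ṁ = 195.71 s; T_ss = T_in + Q̇/(ṁ c_p) = 29.576 °C.
T(t) = T_ss + (T₀ − T_ss) e^(−t/τ). Set T = 33.4:
e^(−t/τ) = (33.4 − 29.576)/(37.7 − 29.576) = 0.47072
t = −195.71 · ln(0.47072) = 147.47 s.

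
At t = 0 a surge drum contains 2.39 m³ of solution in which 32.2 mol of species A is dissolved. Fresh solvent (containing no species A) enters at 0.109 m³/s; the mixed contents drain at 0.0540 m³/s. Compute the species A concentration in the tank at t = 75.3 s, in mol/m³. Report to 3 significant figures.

1.84 mol/m³

Total volume: dV/dt = Q_in − Q_out = 0.055000 m³/s, so V(t) = 2.39 + 0.055000 t and V(75.3) = 6.5315 m³.
Solute balance: dm/dt = 0 − Q_out C = −Q_out m/V(t).
dm/m = −Q_out dt/(V₀ + 0.055000 t); integrating gives ln(m/m₀) = −(Q_out/(Q_in−Q_out)) ln(V/V₀).
m = m₀ (V₀/V)^(Q_out/(Q_in−Q_out)) = 32.2 × (2.39/6.5315)^(0.98182) = 12.000 mol.
C = m/V = 12.000/6.5315 = 1.8372 mol/m³.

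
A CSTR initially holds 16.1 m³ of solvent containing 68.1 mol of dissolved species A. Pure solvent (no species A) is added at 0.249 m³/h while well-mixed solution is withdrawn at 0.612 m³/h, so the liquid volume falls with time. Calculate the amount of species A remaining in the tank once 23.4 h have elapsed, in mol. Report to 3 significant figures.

19.2 mol

Let m(t) be the amount of species A. Volume: V(t) = V₀ + (Q_in − Q_out) t = 16.1 − 0.36300 t; V(23.4) = 7.6058 m³.
Species balance (pure solvent in): dm/dt = −Q_out · m/V(t).
Separate: dm/m = −Q_out dt/V(t) ⇒ ln(m/m₀) = −(Q_out/(Q_in−Q_out)) ln(V/V₀).
m = m₀ (V₀/V)^(Q_out/(Q_in−Q_out)) = 68.1 × (16.1/7.6058)^(-1.6860) = 19.234 mol.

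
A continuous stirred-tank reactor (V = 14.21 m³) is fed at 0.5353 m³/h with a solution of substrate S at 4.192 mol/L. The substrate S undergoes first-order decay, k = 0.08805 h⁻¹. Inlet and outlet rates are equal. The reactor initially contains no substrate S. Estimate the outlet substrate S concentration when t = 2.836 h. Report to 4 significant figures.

0.3767 mol/L

Accumulation = in − out − consumed: V dC/dt = Q C_in − Q C − k V C.
This is linear with rate a = Q/V + k = 0.125721 h⁻¹.
C_ss = Q C_in/(Q + kV) = 1.25608 mol/L; C(t) = C_ss + (C₀ − C_ss) e^(−a t).
C(2.836) = 1.25608 + (-1.25608)·e^(−0.125721·2.836) = 1.25608 + (-1.25608)·0.700092 = 0.376709 mol/L.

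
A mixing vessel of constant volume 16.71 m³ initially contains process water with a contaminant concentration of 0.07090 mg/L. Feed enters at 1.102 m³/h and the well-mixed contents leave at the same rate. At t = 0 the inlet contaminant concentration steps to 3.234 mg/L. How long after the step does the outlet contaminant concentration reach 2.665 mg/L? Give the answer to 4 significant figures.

26.01 h

Accumulation = in − out for the solute gives V dC/dt = Q(C_in − C), so τ = V/Q = 15.1633 h.
C(t) = C_in + (C₀ − C_in) e^(−t/τ). Set C = 2.665 and solve for t:
e^(−t/τ) = (C − C_in)/(C₀ − C_in) = (2.665 − 3.234)/(0.07090 − 3.234) = 0.179887
t = −τ ln(…) = 15.1633 × 1.71543 = 26.0116 h.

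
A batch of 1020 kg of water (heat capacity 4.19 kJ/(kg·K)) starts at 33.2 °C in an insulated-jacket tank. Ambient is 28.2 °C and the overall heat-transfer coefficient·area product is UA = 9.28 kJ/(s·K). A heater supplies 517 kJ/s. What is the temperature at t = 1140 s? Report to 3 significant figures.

79.6 °C

First-law balance (no shaft work): M c_p dT/dt = −UA(T − T_amb) + Q̇.
dT/dt = (T_ss − T)/τ with T_ss = T_amb + Q̇/UA = 28.2 + 517/9.28 = 83.911 °C, τ = M c_p/UA = 1020·4.19/9.28 = 460.54 s.
Solution: T(t) = T_ss + (T₀ − T_ss) e^(−t/τ).
T(1140) = 83.911 + (-50.711)·0.084133 = 79.645 °C.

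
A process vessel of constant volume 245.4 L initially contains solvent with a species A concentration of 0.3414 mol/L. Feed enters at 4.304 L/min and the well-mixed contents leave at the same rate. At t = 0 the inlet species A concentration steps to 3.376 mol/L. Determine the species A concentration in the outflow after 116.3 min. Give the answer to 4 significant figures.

Mass balance on the solute (V constant): V dC/dt = Q(C_in − C).
Rewrite as dC/dt + C/τ = C_in/τ, τ = V/Q = 57.0167 min.
Integrating: C(t) = C_in + (C₀ − C_in) e^(−t/τ).
C(116.3) = 3.376 + (0.3414 − 3.376)·e^(−116.3/57.0167) = 3.376 + (-3.03460)·0.130061 = 2.98132 mol/L.

2.981 mol/L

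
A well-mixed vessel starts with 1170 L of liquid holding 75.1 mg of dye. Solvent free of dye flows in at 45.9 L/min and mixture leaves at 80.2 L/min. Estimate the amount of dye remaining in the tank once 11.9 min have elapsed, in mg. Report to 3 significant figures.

27.5 mg

Let m(t) be the amount of dye. Volume: V(t) = V₀ + (Q_in − Q_out) t = 1170 − 34.300 t; V(11.9) = 761.83 L.
Solute balance: dm/dt = 0 − Q_out C = −Q_out m/V(t).
dm/m = −Q_out dt/(V₀ − 34.300 t); integrating gives ln(m/m₀) = −(Q_out/(Q_in−Q_out)) ln(V/V₀).
m = m₀ (V₀/V)^(Q_out/(Q_in−Q_out)) = 75.1 × (1170/761.83)^(-2.3382) = 27.540 mg.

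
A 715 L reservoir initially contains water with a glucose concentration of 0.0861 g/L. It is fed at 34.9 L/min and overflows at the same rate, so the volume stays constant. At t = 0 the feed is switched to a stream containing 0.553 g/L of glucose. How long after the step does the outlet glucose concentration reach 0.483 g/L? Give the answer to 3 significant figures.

Accumulation = in − out for the solute gives V dC/dt = Q(C_in − C), so τ = V/Q = 20.487 min.
C(t) = C_in + (C₀ − C_in) e^(−t/τ). Set C = 0.483 and solve for t:
e^(−t/τ) = (C − C_in)/(C₀ − C_in) = (0.483 − 0.553)/(0.0861 − 0.553) = 0.14993
t = −τ ln(…) = 20.487 × 1.8976 = 38.877 min.

38.9 min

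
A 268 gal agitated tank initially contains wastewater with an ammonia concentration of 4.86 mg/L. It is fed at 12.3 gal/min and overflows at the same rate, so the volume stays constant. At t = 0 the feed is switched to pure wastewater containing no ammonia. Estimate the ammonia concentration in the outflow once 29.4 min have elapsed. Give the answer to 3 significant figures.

1.26 mg/L

Transient balance on the dissolved component: V dC/dt = Q(C_in − C).
Time constant τ = V/Q = 268/12.3 = 21.789 min.
This is linear first-order; C(t) = C_in + (C₀ − C_in) e^(−t/τ).
C(29.4) = 0 + (4.86 − 0)·e^(−29.4/21.789) = 0 + (4.8600)·0.25941 = 1.2608 mg/L.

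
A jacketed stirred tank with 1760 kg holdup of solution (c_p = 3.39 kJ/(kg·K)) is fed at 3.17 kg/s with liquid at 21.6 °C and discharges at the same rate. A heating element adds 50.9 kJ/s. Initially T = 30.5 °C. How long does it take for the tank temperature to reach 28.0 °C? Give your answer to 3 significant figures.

M c_p dT/dt = ṁ c_p (T_in − T) + Q̇.
τ = M/ṁ = 555.21 s; T_ss = T_in + Q̇/(ṁ c_p) = 26.337 °C.
T(t) = T_ss + (T₀ − T_ss) e^(−t/τ). Set T = 28.0:
e^(−t/τ) = (28.0 − 26.337)/(30.5 − 26.337) = 0.39954
t = −555.21 · ln(0.39954) = 509.37 s.

509 s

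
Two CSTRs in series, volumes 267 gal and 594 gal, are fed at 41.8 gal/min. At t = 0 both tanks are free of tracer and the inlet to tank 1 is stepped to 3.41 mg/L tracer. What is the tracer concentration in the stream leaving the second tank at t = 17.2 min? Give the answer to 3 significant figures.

1.75 mg/L

Time constants: τᵢ = Vᵢ/Q for each well-mixed tank.
τ₁ = 267/41.8 = 6.3876 min; τ₂ = 594/41.8 = 14.211 min.
Tank 1: C₁ = C_in(1 − e^(−t/τ₁)). Tank 2 (τ₁ ≠ τ₂): C₂ = C_in[1 − (τ₁ e^(−t/τ₁) − τ₂ e^(−t/τ₂))/(τ₁ − τ₂)].
At t = 17.2: e^(−t/τ₁) = 0.067696, e^(−t/τ₂) = 0.29809.
C₂ = 3.41·[1 − (6.3876·0.067696 − 14.211·0.29809)/(-7.8230)] = 3.41·0.51380 = 1.7520 mg/L.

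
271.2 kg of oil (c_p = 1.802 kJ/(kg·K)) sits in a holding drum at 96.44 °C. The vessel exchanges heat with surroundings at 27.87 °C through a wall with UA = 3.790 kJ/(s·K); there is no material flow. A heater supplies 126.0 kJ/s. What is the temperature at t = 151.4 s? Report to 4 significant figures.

M c_p dT/dt = −UA(T − T_amb) + Q̇.
dT/dt = (T_ss − T)/τ with T_ss = T_amb + Q̇/UA = 27.87 + 126.0/3.790 = 61.1154 °C, τ = M c_p/UA = 271.2·1.802/3.790 = 128.945 s.
This is linear first-order; T(t) = T_ss + (T₀ − T_ss) e^(−t/τ).
T(151.4) = 61.1154 + (35.3246)·0.309084 = 72.0337 °C.

72.03 °C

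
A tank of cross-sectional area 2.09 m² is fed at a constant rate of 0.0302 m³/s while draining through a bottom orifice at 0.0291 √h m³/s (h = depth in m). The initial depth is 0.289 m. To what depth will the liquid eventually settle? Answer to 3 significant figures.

1.08 m

Unsteady balance on liquid volume: A dh/dt = Q_in − 0.0291 √h. At steady state dh/dt = 0:
Q_in = 0.0291 √h_ss ⇒ √h_ss = 0.0302/0.0291 = 1.0378.
h_ss = 1.0378² = 1.0770 m. (Since h₀ = 0.289 m < h_ss, the level will rise toward this value.)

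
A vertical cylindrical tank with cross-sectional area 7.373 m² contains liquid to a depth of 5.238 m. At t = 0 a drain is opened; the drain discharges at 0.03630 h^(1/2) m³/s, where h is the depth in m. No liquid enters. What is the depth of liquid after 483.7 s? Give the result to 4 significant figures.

1.205 m

Accumulation of liquid (constant cross-section A): A dh/dt = −0.03630 √h.
This is separable: 2 d(√h)/dt = −0.03630/A, so √h = √h₀ − (0.03630/(2A)) t.
√h = √5.238 − 0.03630·483.7/(2·7.373) = 2.28867 − 1.19072 = 1.09795.
h = 1.09795² = 1.20550 m.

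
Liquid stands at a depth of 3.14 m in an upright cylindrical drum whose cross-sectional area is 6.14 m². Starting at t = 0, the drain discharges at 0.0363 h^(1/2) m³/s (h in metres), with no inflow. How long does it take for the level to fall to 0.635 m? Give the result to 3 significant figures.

A dh/dt = −Q_out = −0.0363 √h.
Separate and integrate: 2(√h − √h₀) = −(0.0363/A) t.
t = 2A(√h₀ − √h)/0.0363 = 2·6.14·(√3.14 − √0.635)/0.0363
  = 12.280 × (1.7720 − 0.79687) / 0.0363 = 329.88 s.

330 s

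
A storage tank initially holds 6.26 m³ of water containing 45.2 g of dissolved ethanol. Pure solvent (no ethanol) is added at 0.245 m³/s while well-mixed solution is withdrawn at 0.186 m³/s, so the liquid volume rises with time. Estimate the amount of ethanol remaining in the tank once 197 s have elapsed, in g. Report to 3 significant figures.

1.65 g

Total volume: dV/dt = Q_in − Q_out = 0.059000 m³/s, so V(t) = 6.26 + 0.059000 t and V(197) = 17.883 m³.
Solute balance: dm/dt = 0 − Q_out C = −Q_out m/V(t).
Separate: dm/m = −Q_out dt/V(t) ⇒ ln(m/m₀) = −(Q_out/(Q_in−Q_out)) ln(V/V₀).
m = m₀ (V₀/V)^(Q_out/(Q_in−Q_out)) = 45.2 × (6.26/17.883)^(3.1525) = 1.6520 g.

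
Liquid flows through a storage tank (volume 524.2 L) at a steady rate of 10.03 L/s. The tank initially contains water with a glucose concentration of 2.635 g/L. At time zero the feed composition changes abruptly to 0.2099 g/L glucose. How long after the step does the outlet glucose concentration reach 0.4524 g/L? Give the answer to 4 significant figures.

Species balance: V dC/dt = Q(C_in − C) ⇒ τ = V/Q = 52.2632 s.
C(t) = C_in + (C₀ − C_in) e^(−t/τ). Set C = 0.4524 and solve for t:
e^(−t/τ) = (C − C_in)/(C₀ − C_in) = (0.4524 − 0.2099)/(2.635 − 0.2099) = 0.0999959
t = −τ ln(…) = 52.2632 × 2.30263 = 120.343 s.

120.3 s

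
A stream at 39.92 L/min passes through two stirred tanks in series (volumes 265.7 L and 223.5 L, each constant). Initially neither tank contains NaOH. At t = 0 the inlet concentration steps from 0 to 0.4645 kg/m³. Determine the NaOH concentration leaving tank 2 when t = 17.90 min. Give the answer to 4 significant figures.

0.3664 kg/m³

Each tank obeys Vᵢ dCᵢ/dt = Q(Cᵢ₋₁ − Cᵢ), so τᵢ = Vᵢ/Q.
τ₁ = 265.7/39.92 = 6.65581 min; τ₂ = 223.5/39.92 = 5.59870 min.
Tank 1: C₁ = C_in(1 − e^(−t/τ₁)). Tank 2 (τ₁ ≠ τ₂): C₂ = C_in[1 − (τ₁ e^(−t/τ₁) − τ₂ e^(−t/τ₂))/(τ₁ − τ₂)].
At t = 17.90: e^(−t/τ₁) = 0.0679231, e^(−t/τ₂) = 0.0408776.
C₂ = 0.4645·[1 − (6.65581·0.0679231 − 5.59870·0.0408776)/(1.05711)] = 0.4645·0.788838 = 0.366415 kg/m³.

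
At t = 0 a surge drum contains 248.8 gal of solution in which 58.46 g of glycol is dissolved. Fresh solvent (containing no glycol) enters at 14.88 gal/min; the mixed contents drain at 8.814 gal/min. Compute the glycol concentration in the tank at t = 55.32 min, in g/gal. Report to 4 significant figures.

0.02893 g/gal

Total volume: dV/dt = Q_in − Q_out = 6.06600 gal/min, so V(t) = 248.8 + 6.06600 t and V(55.32) = 584.371 gal.
Solute balance: dm/dt = 0 − Q_out C = −Q_out m/V(t).
Separate: dm/m = −Q_out dt/V(t) ⇒ ln(m/m₀) = −(Q_out/(Q_in−Q_out)) ln(V/V₀).
m = m₀ (V₀/V)^(Q_out/(Q_in−Q_out)) = 58.46 × (248.8/584.371)^(1.45302) = 16.9054 g.
C = m/V = 16.9054/584.371 = 0.0289292 g/gal.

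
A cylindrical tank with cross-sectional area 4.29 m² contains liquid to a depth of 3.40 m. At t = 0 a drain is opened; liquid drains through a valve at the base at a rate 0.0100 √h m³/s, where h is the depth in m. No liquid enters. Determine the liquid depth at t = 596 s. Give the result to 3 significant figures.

A dh/dt = −Q_out = −0.0100 √h.
This is separable: 2 d(√h)/dt = −0.0100/A, so √h = √h₀ − (0.0100/(2A)) t.
√h = √3.40 − 0.0100·596/(2·4.29) = 1.8439 − 0.69464 = 1.1493.
h = 1.1493² = 1.3208 m.

1.32 m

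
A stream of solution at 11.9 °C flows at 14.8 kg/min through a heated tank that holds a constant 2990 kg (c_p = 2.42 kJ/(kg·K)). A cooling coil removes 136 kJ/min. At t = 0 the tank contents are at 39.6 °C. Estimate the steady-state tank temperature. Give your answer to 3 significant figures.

8.10 °C

Unsteady energy balance on the tank contents: M c_p dT/dt = ṁ c_p (T_in − T) − 136.
At steady state dT/dt = 0 ⇒ T_ss = T_in − Q̇/(ṁ c_p) = 11.9 − 136/(14.8·2.42) = 8.1028 °C.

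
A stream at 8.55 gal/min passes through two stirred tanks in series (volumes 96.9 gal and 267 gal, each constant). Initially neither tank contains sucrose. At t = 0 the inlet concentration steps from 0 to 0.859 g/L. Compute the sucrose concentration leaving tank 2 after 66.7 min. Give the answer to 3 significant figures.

0.701 g/L

Species balance on tank i: dCᵢ/dt = (Cᵢ₋₁ − Cᵢ)/τᵢ with τᵢ = Vᵢ/Q.
τ₁ = 96.9/8.55 = 11.333 min; τ₂ = 267/8.55 = 31.228 min.
Tank 1: C₁ = C_in(1 − e^(−t/τ₁)). Tank 2 (τ₁ ≠ τ₂): C₂ = C_in[1 − (τ₁ e^(−t/τ₁) − τ₂ e^(−t/τ₂))/(τ₁ − τ₂)].
At t = 66.7: e^(−t/τ₁) = 0.0027800, e^(−t/τ₂) = 0.11814.
C₂ = 0.859·[1 − (11.333·0.0027800 − 31.228·0.11814)/(-19.895)] = 0.859·0.81615 = 0.70107 g/L.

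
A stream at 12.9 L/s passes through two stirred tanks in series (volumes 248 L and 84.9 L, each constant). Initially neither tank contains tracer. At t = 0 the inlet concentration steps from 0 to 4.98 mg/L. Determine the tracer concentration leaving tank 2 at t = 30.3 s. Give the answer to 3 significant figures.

3.44 mg/L

Species balance on tank i: dCᵢ/dt = (Cᵢ₋₁ − Cᵢ)/τᵢ with τᵢ = Vᵢ/Q.
τ₁ = 248/12.9 = 19.225 s; τ₂ = 84.9/12.9 = 6.5814 s.
Tank 1: C₁ = C_in(1 − e^(−t/τ₁)). Tank 2 (τ₁ ≠ τ₂): C₂ = C_in[1 − (τ₁ e^(−t/τ₁) − τ₂ e^(−t/τ₂))/(τ₁ − τ₂)].
At t = 30.3: e^(−t/τ₁) = 0.20678, e^(−t/τ₂) = 0.010013.
C₂ = 4.98·[1 − (19.225·0.20678 − 6.5814·0.010013)/(12.643)] = 4.98·0.69079 = 3.4401 mg/L.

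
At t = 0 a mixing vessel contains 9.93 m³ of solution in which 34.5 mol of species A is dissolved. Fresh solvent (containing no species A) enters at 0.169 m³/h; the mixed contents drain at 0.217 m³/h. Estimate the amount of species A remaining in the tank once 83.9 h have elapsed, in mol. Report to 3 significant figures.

3.29 mol

Let m(t) be the amount of species A. Volume: V(t) = V₀ + (Q_in − Q_out) t = 9.93 − 0.048000 t; V(83.9) = 5.9028 m³.
Species balance (pure solvent in): dm/dt = −Q_out · m/V(t).
dm/m = −Q_out dt/(V₀ − 0.048000 t); integrating gives ln(m/m₀) = −(Q_out/(Q_in−Q_out)) ln(V/V₀).
m = m₀ (V₀/V)^(Q_out/(Q_in−Q_out)) = 34.5 × (9.93/5.9028)^(-4.5208) = 3.2855 mol.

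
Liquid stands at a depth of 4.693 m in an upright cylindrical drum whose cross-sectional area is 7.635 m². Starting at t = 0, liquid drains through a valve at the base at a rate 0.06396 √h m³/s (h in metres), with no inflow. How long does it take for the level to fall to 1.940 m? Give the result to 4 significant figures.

A dh/dt = −Q_out = −0.06396 √h.
Separate and integrate: 2(√h − √h₀) = −(0.06396/A) t.
t = 2A(√h₀ − √h)/0.06396 = 2·7.635·(√4.693 − √1.940)/0.06396
  = 15.2700 × (2.16633 − 1.39284) / 0.06396 = 184.666 s.

184.7 s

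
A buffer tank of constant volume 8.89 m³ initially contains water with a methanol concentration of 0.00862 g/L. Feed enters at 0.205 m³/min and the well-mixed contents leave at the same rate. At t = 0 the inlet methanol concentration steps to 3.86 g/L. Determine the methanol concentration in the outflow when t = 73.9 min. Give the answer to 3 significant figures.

Mass balance on the solute (V constant): V dC/dt = Q(C_in − C).
Time constant τ = V/Q = 8.89/0.205 = 43.366 min.
Integrating: C(t) = C_in + (C₀ − C_in) e^(−t/τ).
C(73.9) = 3.86 + (0.00862 − 3.86)·e^(−73.9/43.366) = 3.86 + (-3.8514)·0.18194 = 3.1593 g/L.

3.16 g/L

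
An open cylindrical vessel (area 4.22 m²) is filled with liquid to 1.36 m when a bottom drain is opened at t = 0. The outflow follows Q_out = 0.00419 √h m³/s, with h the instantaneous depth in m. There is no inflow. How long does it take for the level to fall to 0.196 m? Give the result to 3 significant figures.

Accumulation of liquid (constant cross-section A): A dh/dt = −0.00419 √h.
This is separable: 2 d(√h)/dt = −0.00419/A, so √h = √h₀ − (0.00419/(2A)) t.
t = 2A(√h₀ − √h)/0.00419 = 2·4.22·(√1.36 − √0.196)/0.00419
  = 8.4400 × (1.1662 − 0.44272) / 0.00419 = 1457.3 s.

1460 s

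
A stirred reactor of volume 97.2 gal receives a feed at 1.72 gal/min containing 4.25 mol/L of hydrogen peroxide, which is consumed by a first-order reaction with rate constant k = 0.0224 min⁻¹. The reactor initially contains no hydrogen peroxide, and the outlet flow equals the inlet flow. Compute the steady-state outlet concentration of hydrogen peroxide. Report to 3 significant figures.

Species balance: V dC/dt = Q C_in − Q C − k V C.
Steady state (dC/dt = 0): C_ss = Q C_in/(Q + kV) = C_in/(1 + kV/Q).
C_ss = 1.72·4.25/(1.72 + 0.0224·97.2) = 7.3100/3.8973 = 1.8757 mol/L.

1.88 mol/L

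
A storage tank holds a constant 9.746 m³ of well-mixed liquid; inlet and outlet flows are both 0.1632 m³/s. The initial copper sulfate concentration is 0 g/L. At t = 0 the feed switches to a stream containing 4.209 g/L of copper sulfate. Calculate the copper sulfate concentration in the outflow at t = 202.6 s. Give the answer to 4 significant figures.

Unsteady species balance (constant V, well mixed): V dC/dt = Q(C_in − C).
Time constant τ = V/Q = 9.746/0.1632 = 59.7181 s.
Integrating: C(t) = C_in + (C₀ − C_in) e^(−t/τ).
C(202.6) = 4.209 + (0 − 4.209)·e^(−202.6/59.7181) = 4.209 + (-4.20900)·0.0336210 = 4.06749 g/L.

4.067 g/L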